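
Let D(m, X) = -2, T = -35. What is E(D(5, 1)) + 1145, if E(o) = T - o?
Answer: 1112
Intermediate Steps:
E(o) = -35 - o
E(D(5, 1)) + 1145 = (-35 - 1*(-2)) + 1145 = (-35 + 2) + 1145 = -33 + 1145 = 1112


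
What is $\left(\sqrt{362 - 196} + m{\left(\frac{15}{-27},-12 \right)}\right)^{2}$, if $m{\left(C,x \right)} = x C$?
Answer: $\frac{1894}{9} + \frac{40 \sqrt{166}}{3} \approx 382.23$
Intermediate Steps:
$m{\left(C,x \right)} = C x$
$\left(\sqrt{362 - 196} + m{\left(\frac{15}{-27},-12 \right)}\right)^{2} = \left(\sqrt{362 - 196} + \frac{15}{-27} \left(-12\right)\right)^{2} = \left(\sqrt{166} + 15 \left(- \frac{1}{27}\right) \left(-12\right)\right)^{2} = \left(\sqrt{166} - - \frac{20}{3}\right)^{2} = \left(\sqrt{166} + \frac{20}{3}\right)^{2} = \left(\frac{20}{3} + \sqrt{166}\right)^{2}$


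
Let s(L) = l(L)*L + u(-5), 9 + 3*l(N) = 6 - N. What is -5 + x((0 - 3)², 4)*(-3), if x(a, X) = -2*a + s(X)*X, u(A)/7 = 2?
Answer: -7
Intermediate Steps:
l(N) = -1 - N/3 (l(N) = -3 + (6 - N)/3 = -3 + (2 - N/3) = -1 - N/3)
u(A) = 14 (u(A) = 7*2 = 14)
s(L) = 14 + L*(-1 - L/3) (s(L) = (-1 - L/3)*L + 14 = L*(-1 - L/3) + 14 = 14 + L*(-1 - L/3))
x(a, X) = -2*a + X*(14 - X*(3 + X)/3) (x(a, X) = -2*a + (14 - X*(3 + X)/3)*X = -2*a + X*(14 - X*(3 + X)/3))
-5 + x((0 - 3)², 4)*(-3) = -5 + (-2*(0 - 3)² - ⅓*4*(-42 + 4*(3 + 4)))*(-3) = -5 + (-2*(-3)² - ⅓*4*(-42 + 4*7))*(-3) = -5 + (-2*9 - ⅓*4*(-42 + 28))*(-3) = -5 + (-18 - ⅓*4*(-14))*(-3) = -5 + (-18 + 56/3)*(-3) = -5 + (⅔)*(-3) = -5 - 2 = -7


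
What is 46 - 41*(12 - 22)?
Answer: 456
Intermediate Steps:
46 - 41*(12 - 22) = 46 - 41*(-10) = 46 + 410 = 456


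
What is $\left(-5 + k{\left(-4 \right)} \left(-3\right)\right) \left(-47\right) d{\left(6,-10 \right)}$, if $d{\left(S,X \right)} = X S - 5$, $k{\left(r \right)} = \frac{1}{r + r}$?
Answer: $- \frac{113035}{8} \approx -14129.0$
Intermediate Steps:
$k{\left(r \right)} = \frac{1}{2 r}$
$d{\left(S,X \right)} = -5 + S X$ ($d{\left(S,X \right)} = S X - 5 = -5 + S X$)
$\left(-5 + k{\left(-4 \right)} \left(-3\right)\right) \left(-47\right) d{\left(6,-10 \right)} = \left(-5 + \frac{1}{2 \left(-4\right)} \left(-3\right)\right) \left(-47\right) \left(-5 + 6 \left(-10\right)\right) = \left(-5 + \frac{1}{2} \left(- \frac{1}{4}\right) \left(-3\right)\right) \left(-47\right) \left(-5 - 60\right) = \left(-5 - - \frac{3}{8}\right) \left(-47\right) \left(-65\right) = \left(-5 + \frac{3}{8}\right) \left(-47\right) \left(-65\right) = \left(- \frac{37}{8}\right) \left(-47\right) \left(-65\right) = \frac{1739}{8} \left(-65\right) = - \frac{113035}{8}$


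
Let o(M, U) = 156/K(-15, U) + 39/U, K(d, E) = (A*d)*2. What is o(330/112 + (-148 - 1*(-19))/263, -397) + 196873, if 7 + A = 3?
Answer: 781590581/3970 ≈ 1.9687e+5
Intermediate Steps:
A = -4 (A = -7 + 3 = -4)
K(d, E) = -8*d (K(d, E) = -4*d*2 = -8*d)
o(M, U) = 13/10 + 39/U (o(M, U) = 156/((-8*(-15))) + 39/U = 156/120 + 39/U = 156*(1/120) + 39/U = 13/10 + 39/U)
o(330/112 + (-148 - 1*(-19))/263, -397) + 196873 = (13/10 + 39/(-397)) + 196873 = (13/10 + 39*(-1/397)) + 196873 = (13/10 - 39/397) + 196873 = 4771/3970 + 196873 = 781590581/3970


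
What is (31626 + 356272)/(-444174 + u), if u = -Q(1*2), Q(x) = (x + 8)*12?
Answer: -193949/222147 ≈ -0.87307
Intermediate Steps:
Q(x) = 96 + 12*x (Q(x) = (8 + x)*12 = 96 + 12*x)
u = -120 (u = -(96 + 12*(1*2)) = -(96 + 12*2) = -(96 + 24) = -1*120 = -120)
(31626 + 356272)/(-444174 + u) = (31626 + 356272)/(-444174 - 120) = 387898/(-444294) = 387898*(-1/444294) = -193949/222147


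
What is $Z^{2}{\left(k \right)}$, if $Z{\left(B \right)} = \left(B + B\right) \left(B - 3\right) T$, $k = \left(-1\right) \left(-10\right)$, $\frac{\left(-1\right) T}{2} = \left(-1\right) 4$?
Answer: $1254400$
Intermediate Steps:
$T = 8$ ($T = - 2 \left(\left(-1\right) 4\right) = \left(-2\right) \left(-4\right) = 8$)
$k = 10$
$Z{\left(B \right)} = 16 B \left(-3 + B\right)$ ($Z{\left(B \right)} = \left(B + B\right) \left(B - 3\right) 8 = 2 B \left(-3 + B\right) 8 = 16 B \left(-3 + B\right)$)
$Z^{2}{\left(k \right)} = \left(16 \cdot 10 \left(-3 + 10\right)\right)^{2} = \left(16 \cdot 10 \cdot 7\right)^{2} = 1120^{2} = 1254400$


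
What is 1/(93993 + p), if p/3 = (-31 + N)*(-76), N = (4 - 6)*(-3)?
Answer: 1/99693 ≈ 1.0031e-5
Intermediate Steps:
N = 6 (N = -2*(-3) = 6)
p = 5700 (p = 3*((-31 + 6)*(-76)) = 3*(-25*(-76)) = 3*1900 = 5700)
1/(93993 + p) = 1/(93993 + 5700) = 1/99693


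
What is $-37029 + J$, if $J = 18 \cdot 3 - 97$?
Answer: $-37072$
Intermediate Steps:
$J = -43$ ($J = 54 - 97 = -43$)
$-37029 + J = -37029 - 43 = -37072$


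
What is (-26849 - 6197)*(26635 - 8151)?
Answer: -610822264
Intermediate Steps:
(-26849 - 6197)*(26635 - 8151) = -33046*18484 = -610822264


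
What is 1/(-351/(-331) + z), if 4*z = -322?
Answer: -662/52589 ≈ -0.012588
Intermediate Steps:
z = -161/2 (z = (1/4)*(-322) = -161/2 ≈ -80.500)
1/(-351/(-331) + z) = 1/(-351/(-331) - 161/2) = 1/(-351*(-1/331) - 161/2) = 1/(351/331 - 161/2) = 1/(-52589/662) = -662/52589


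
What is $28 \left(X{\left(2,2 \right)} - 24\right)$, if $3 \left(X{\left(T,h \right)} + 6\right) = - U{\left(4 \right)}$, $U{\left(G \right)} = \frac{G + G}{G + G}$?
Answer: $- \frac{2548}{3} \approx -849.33$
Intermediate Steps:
$U{\left(G \right)} = 1$ ($U{\left(G \right)} = \frac{2 G}{2 G} = 2 G \frac{1}{2 G} = 1$)
$X{\left(T,h \right)} = - \frac{19}{3}$ ($X{\left(T,h \right)} = -6 + \frac{\left(-1\right) 1}{3} = -6 + \frac{1}{3} \left(-1\right) = -6 - \frac{1}{3} = - \frac{19}{3}$)
$28 \left(X{\left(2,2 \right)} - 24\right) = 28 \left(- \frac{19}{3} - 24\right) = 28 \left(- \frac{91}{3}\right) = - \frac{2548}{3}$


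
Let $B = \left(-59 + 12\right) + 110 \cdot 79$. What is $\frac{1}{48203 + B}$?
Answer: $\frac{1}{56846} \approx 1.7591 \cdot 10^{-5}$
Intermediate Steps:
$B = 8643$ ($B = -47 + 8690 = 8643$)
$\frac{1}{48203 + B} = \frac{1}{48203 + 8643} = \frac{1}{56846}$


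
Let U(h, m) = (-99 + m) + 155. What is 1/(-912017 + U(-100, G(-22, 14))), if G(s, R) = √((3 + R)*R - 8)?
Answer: -911961/831672865291 - √230/831672865291 ≈ -1.0966e-6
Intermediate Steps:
G(s, R) = √(-8 + R*(3 + R)) (G(s, R) = √(R*(3 + R) - 8) = √(-8 + R*(3 + R)))
U(h, m) = 56 + m
1/(-912017 + U(-100, G(-22, 14))) = 1/(-912017 + (56 + √(-8 + 14² + 3*14))) = 1/(-912017 + (56 + √(-8 + 196 + 42))) = 1/(-912017 + (56 + √230)) = 1/(-911961 + √230)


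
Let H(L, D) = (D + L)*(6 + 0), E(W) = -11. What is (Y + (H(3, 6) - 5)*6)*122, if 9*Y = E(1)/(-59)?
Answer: 19047250/531 ≈ 35871.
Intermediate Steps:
H(L, D) = 6*D + 6*L (H(L, D) = (D + L)*6 = 6*D + 6*L)
Y = 11/531 (Y = (-11/(-59))/9 = (-11*(-1/59))/9 = (1/9)*(11/59) = 11/531 ≈ 0.020716)
(Y + (H(3, 6) - 5)*6)*122 = (11/531 + ((6*6 + 6*3) - 5)*6)*122 = (11/531 + ((36 + 18) - 5)*6)*122 = (11/531 + (54 - 5)*6)*122 = (11/531 + 49*6)*122 = (11/531 + 294)*122 = (156125/531)*122 = 19047250/531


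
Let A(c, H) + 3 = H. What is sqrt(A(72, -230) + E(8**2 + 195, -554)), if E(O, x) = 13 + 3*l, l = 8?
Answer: 14*I ≈ 14.0*I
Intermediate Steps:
A(c, H) = -3 + H
E(O, x) = 37 (E(O, x) = 13 + 3*8 = 13 + 24 = 37)
sqrt(A(72, -230) + E(8**2 + 195, -554)) = sqrt((-3 - 230) + 37) = sqrt(-233 + 37) = sqrt(-196) = 14*I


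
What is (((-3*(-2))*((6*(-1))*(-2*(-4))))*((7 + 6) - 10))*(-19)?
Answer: 16416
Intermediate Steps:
(((-3*(-2))*((6*(-1))*(-2*(-4))))*((7 + 6) - 10))*(-19) = ((6*(-6*8))*(13 - 10))*(-19) = ((6*(-48))*3)*(-19) = -288*3*(-19) = -864*(-19) = 16416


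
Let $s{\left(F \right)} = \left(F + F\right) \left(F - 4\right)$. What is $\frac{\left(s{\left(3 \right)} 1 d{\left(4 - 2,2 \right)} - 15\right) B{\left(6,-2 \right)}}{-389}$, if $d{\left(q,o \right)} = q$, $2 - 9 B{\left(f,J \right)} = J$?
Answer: $\frac{12}{389} \approx 0.030848$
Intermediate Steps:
$s{\left(F \right)} = 2 F \left(-4 + F\right)$
$B{\left(f,J \right)} = \frac{2}{9} - \frac{J}{9}$
$\frac{\left(s{\left(3 \right)} 1 d{\left(4 - 2,2 \right)} - 15\right) B{\left(6,-2 \right)}}{-389} = \frac{\left(2 \cdot 3 \left(-4 + 3\right) 1 \left(4 - 2\right) - 15\right) \left(\frac{2}{9} - - \frac{2}{9}\right)}{-389} = \left(2 \cdot 3 \left(-1\right) 1 \cdot 2 - 15\right) \left(\frac{2}{9} + \frac{2}{9}\right) \left(- \frac{1}{389}\right) = \left(\left(-6\right) 1 \cdot 2 - 15\right) \frac{4}{9} \left(- \frac{1}{389}\right) = \left(\left(-6\right) 2 - 15\right) \frac{4}{9} \left(- \frac{1}{389}\right) = \left(-12 - 15\right) \frac{4}{9} \left(- \frac{1}{389}\right) = \left(-27\right) \frac{4}{9} \left(- \frac{1}{389}\right) = \left(-12\right) \left(- \frac{1}{389}\right) = \frac{12}{389}$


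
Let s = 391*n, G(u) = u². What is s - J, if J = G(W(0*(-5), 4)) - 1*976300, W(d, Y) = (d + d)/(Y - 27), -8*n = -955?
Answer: 8183805/8 ≈ 1.0230e+6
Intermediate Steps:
n = 955/8 (n = -⅛*(-955) = 955/8 ≈ 119.38)
W(d, Y) = 2*d/(-27 + Y) (W(d, Y) = (2*d)/(-27 + Y) = 2*d/(-27 + Y))
s = 373405/8 (s = 391*(955/8) = 373405/8 ≈ 46676.)
J = -976300 (J = (2*(0*(-5))/(-27 + 4))² - 1*976300 = (2*0/(-23))² - 976300 = (2*0*(-1/23))² - 976300 = 0² - 976300 = 0 - 976300 = -976300)
s - J = 373405/8 - 1*(-976300) = 373405/8 + 976300 = 8183805/8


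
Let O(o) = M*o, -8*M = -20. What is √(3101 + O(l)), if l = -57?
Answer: √11834/2 ≈ 54.392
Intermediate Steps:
M = 5/2 (M = -⅛*(-20) = 5/2 ≈ 2.5000)
O(o) = 5*o/2
√(3101 + O(l)) = √(3101 + (5/2)*(-57)) = √(3101 - 285/2) = √(5917/2) = √11834/2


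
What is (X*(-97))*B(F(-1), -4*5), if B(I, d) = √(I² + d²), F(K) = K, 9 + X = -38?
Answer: 4559*√401 ≈ 91294.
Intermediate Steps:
X = -47 (X = -9 - 38 = -47)
(X*(-97))*B(F(-1), -4*5) = (-47*(-97))*√((-1)² + (-4*5)²) = 4559*√(1 + (-20)²) = 4559*√(1 + 400) = 4559*√401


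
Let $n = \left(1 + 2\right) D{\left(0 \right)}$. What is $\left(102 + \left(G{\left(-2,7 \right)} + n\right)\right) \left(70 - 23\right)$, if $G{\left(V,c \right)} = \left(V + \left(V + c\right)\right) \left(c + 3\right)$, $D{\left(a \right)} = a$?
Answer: $6204$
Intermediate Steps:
$G{\left(V,c \right)} = \left(3 + c\right) \left(c + 2 V\right)$ ($G{\left(V,c \right)} = \left(c + 2 V\right) \left(3 + c\right) = \left(3 + c\right) \left(c + 2 V\right)$)
$n = 0$ ($n = \left(1 + 2\right) 0 = 3 \cdot 0 = 0$)
$\left(102 + \left(G{\left(-2,7 \right)} + n\right)\right) \left(70 - 23\right) = \left(102 + \left(\left(7^{2} + 3 \cdot 7 + 6 \left(-2\right) + 2 \left(-2\right) 7\right) + 0\right)\right) \left(70 - 23\right) = \left(102 + \left(\left(49 + 21 - 12 - 28\right) + 0\right)\right) \left(70 - 23\right) = \left(102 + \left(30 + 0\right)\right) 47 = \left(102 + 30\right) 47 = 132 \cdot 47 = 6204$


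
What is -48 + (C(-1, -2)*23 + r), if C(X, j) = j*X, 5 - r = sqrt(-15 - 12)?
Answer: 3 - 3*I*sqrt(3) ≈ 3.0 - 5.1962*I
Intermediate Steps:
r = 5 - 3*I*sqrt(3) (r = 5 - sqrt(-15 - 12) = 5 - sqrt(-27) = 5 - 3*I*sqrt(3) ≈ 5.0 - 5.1962*I)
C(X, j) = X*j
-48 + (C(-1, -2)*23 + r) = -48 + (-1*(-2)*23 + (5 - 3*I*sqrt(3))) = -48 + (2*23 + (5 - 3*I*sqrt(3))) = -48 + (46 + (5 - 3*I*sqrt(3))) = -48 + (51 - 3*I*sqrt(3)) = 3 - 3*I*sqrt(3)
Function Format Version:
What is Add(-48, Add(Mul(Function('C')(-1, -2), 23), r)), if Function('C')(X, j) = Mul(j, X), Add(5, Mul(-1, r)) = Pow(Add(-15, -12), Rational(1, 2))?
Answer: Add(3, Mul(-3, I, Pow(3, Rational(1, 2)))) ≈ Add(3.0000, Mul(-5.1962, I))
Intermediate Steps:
r = Add(5, Mul(-3, I, Pow(3, Rational(1, 2)))) (r = Add(5, Mul(-1, Pow(Add(-15, -12), Rational(1, 2)))) = Add(5, Mul(-1, Pow(-27, Rational(1, 2)))) = Add(5, Mul(-1, Mul(3, I, Pow(3, Rational(1, 2))))) = Add(5, Mul(-3, I, Pow(3, Rational(1, 2)))) ≈ Add(5.0000, Mul(-5.1962, I)))
Function('C')(X, j) = Mul(X, j)
Add(-48, Add(Mul(Function('C')(-1, -2), 23), r)) = Add(-48, Add(Mul(Mul(-1, -2), 23), Add(5, Mul(-3, I, Pow(3, Rational(1, 2)))))) = Add(-48, Add(Mul(2, 23), Add(5, Mul(-3, I, Pow(3, Rational(1, 2)))))) = Add(-48, Add(46, Add(5, Mul(-3, I, Pow(3, Rational(1, 2)))))) = Add(-48, Add(51, Mul(-3, I, Pow(3, Rational(1, 2))))) = Add(3, Mul(-3, I, Pow(3, Rational(1, 2))))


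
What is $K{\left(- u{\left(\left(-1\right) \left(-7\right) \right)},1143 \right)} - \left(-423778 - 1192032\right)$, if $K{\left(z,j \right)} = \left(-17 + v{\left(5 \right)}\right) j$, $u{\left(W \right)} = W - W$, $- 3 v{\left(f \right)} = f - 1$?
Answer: $1594855$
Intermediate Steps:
$v{\left(f \right)} = \frac{1}{3} - \frac{f}{3}$ ($v{\left(f \right)} = - \frac{f - 1}{3} = - \frac{-1 + f}{3} = \frac{1}{3} - \frac{f}{3}$)
$u{\left(W \right)} = 0$
$K{\left(z,j \right)} = - \frac{55 j}{3}$ ($K{\left(z,j \right)} = \left(-17 + \left(\frac{1}{3} - \frac{5}{3}\right)\right) j = \left(-17 - \frac{4}{3}\right) j = - \frac{55 j}{3}$)
$K{\left(- u{\left(\left(-1\right) \left(-7\right) \right)},1143 \right)} - \left(-423778 - 1192032\right) = \left(- \frac{55}{3}\right) 1143 - \left(-423778 - 1192032\right) = -20955 - -1615810 = -20955 + 1615810 = 1594855$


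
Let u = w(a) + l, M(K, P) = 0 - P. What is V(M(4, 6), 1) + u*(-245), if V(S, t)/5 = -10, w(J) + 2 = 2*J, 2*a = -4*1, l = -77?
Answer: 20285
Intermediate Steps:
M(K, P) = -P
a = -2 (a = (-4*1)/2 = (½)*(-4) = -2)
w(J) = -2 + 2*J
V(S, t) = -50 (V(S, t) = 5*(-10) = -50)
u = -83 (u = (-2 + 2*(-2)) - 77 = (-2 - 4) - 77 = -6 - 77 = -83)
V(M(4, 6), 1) + u*(-245) = -50 - 83*(-245) = -50 + 20335 = 20285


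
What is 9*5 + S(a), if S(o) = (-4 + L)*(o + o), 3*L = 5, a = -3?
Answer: 59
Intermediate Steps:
L = 5/3 (L = (1/3)*5 = 5/3 ≈ 1.6667)
S(o) = -14*o/3 (S(o) = (-4 + 5/3)*(o + o) = -14*o/3)
9*5 + S(a) = 9*5 - 14/3*(-3) = 45 + 14 = 59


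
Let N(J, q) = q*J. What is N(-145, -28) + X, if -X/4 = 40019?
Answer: -156016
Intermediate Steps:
N(J, q) = J*q
X = -160076 (X = -4*40019 = -160076)
N(-145, -28) + X = -145*(-28) - 160076 = 4060 - 160076 = -156016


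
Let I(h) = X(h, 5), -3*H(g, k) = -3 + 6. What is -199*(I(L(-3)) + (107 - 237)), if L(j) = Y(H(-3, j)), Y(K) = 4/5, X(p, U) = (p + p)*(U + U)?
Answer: 22686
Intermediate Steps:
H(g, k) = -1 (H(g, k) = -(-3 + 6)/3 = -⅓*3 = -1)
X(p, U) = 4*U*p (X(p, U) = (2*p)*(2*U) = 4*U*p)
Y(K) = ⅘ (Y(K) = 4*(⅕) = ⅘)
L(j) = ⅘
I(h) = 20*h (I(h) = 4*5*h = 20*h)
-199*(I(L(-3)) + (107 - 237)) = -199*(20*(⅘) + (107 - 237)) = -199*(16 - 130) = -199*(-114) = 22686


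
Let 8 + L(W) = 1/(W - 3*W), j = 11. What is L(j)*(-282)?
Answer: 24957/11 ≈ 2268.8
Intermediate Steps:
L(W) = -8 - 1/(2*W) (L(W) = -8 + 1/(W - 3*W) = -8 + 1/(-2*W) = -8 - 1/(2*W))
L(j)*(-282) = (-8 - ½/11)*(-282) = (-8 - ½*1/11)*(-282) = (-8 - 1/22)*(-282) = -177/22*(-282) = 24957/11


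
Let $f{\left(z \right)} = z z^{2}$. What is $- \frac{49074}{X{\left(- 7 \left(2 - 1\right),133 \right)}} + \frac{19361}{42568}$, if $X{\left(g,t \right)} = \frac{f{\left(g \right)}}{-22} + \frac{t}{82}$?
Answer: $- \frac{941980596989}{330455384} \approx -2850.6$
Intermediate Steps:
$f{\left(z \right)} = z^{3}$
$X{\left(g,t \right)} = - \frac{g^{3}}{22} + \frac{t}{82}$ ($X{\left(g,t \right)} = \frac{g^{3}}{-22} + \frac{t}{82} = g^{3} \left(- \frac{1}{22}\right) + t \frac{1}{82} = - \frac{g^{3}}{22} + \frac{t}{82}$)
$- \frac{49074}{X{\left(- 7 \left(2 - 1\right),133 \right)}} + \frac{19361}{42568} = - \frac{49074}{- \frac{\left(- 7 \left(2 - 1\right)\right)^{3}}{22} + \frac{1}{82} \cdot 133} + \frac{19361}{42568} = - \frac{49074}{- \frac{\left(\left(-7\right) 1\right)^{3}}{22} + \frac{133}{82}} + 19361 \cdot \frac{1}{42568} = - \frac{49074}{- \frac{\left(-7\right)^{3}}{22} + \frac{133}{82}} + \frac{19361}{42568} = - \frac{49074}{\left(- \frac{1}{22}\right) \left(-343\right) + \frac{133}{82}} + \frac{19361}{42568} = - \frac{49074}{\frac{343}{22} + \frac{133}{82}} + \frac{19361}{42568} = - \frac{49074}{\frac{7763}{451}} + \frac{19361}{42568} = \left(-49074\right) \frac{451}{7763} + \frac{19361}{42568} = - \frac{22132374}{7763} + \frac{19361}{42568} = - \frac{941980596989}{330455384}$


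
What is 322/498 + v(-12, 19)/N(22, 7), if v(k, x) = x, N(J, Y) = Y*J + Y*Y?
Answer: 37414/50547 ≈ 0.74018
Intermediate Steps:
N(J, Y) = Y**2 + J*Y (N(J, Y) = J*Y + Y**2 = Y**2 + J*Y)
322/498 + v(-12, 19)/N(22, 7) = 322/498 + 19/((7*(22 + 7))) = 322*(1/498) + 19/((7*29)) = 161/249 + 19/203 = 37414/50547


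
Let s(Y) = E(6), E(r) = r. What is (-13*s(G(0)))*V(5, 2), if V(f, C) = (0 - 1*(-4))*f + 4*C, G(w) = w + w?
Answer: -2184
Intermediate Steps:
G(w) = 2*w
s(Y) = 6
V(f, C) = 4*C + 4*f (V(f, C) = (0 + 4)*f + 4*C = 4*f + 4*C = 4*C + 4*f)
(-13*s(G(0)))*V(5, 2) = (-13*6)*(4*2 + 4*5) = -78*(8 + 20) = -78*28 = -2184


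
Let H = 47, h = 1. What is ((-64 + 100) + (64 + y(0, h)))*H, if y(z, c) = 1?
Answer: 4747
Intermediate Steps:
((-64 + 100) + (64 + y(0, h)))*H = ((-64 + 100) + (64 + 1))*47 = (36 + 65)*47 = 101*47 = 4747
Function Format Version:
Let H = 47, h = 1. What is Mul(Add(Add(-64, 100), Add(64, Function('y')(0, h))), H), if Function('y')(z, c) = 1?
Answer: 4747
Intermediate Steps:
Mul(Add(Add(-64, 100), Add(64, Function('y')(0, h))), H) = Mul(Add(Add(-64, 100), Add(64, 1)), 47) = Mul(Add(36, 65), 47) = Mul(101, 47) = 4747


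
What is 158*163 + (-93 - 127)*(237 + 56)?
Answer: -38706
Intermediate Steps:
158*163 + (-93 - 127)*(237 + 56) = 25754 - 220*293 = 25754 - 64460 = -38706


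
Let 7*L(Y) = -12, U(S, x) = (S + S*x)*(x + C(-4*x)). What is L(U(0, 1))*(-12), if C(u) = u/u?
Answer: 144/7 ≈ 20.571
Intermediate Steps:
C(u) = 1
U(S, x) = (1 + x)*(S + S*x) (U(S, x) = (S + S*x)*(x + 1) = (S + S*x)*(1 + x) = (1 + x)*(S + S*x))
L(Y) = -12/7 (L(Y) = (1/7)*(-12) = -12/7)
L(U(0, 1))*(-12) = -12/7*(-12) = 144/7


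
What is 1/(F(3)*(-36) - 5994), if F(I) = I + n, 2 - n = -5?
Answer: -1/6354 ≈ -0.00015738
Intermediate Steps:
n = 7 (n = 2 - 1*(-5) = 2 + 5 = 7)
F(I) = 7 + I (F(I) = I + 7 = 7 + I)
1/(F(3)*(-36) - 5994) = 1/((7 + 3)*(-36) - 5994) = 1/(10*(-36) - 5994) = 1/(-360 - 5994) = 1/(-6354) = -1/6354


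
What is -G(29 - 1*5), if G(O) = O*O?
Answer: -576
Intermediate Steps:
G(O) = O²
-G(29 - 1*5) = -(29 - 1*5)² = -(29 - 5)² = -1*24² = -1*576 = -576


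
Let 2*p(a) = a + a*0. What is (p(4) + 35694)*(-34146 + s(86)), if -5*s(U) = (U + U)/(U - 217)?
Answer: -798357388768/655 ≈ -1.2189e+9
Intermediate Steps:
s(U) = -2*U/(5*(-217 + U)) (s(U) = -(U + U)/(5*(U - 217)) = -2*U/(5*(-217 + U)))
p(a) = a/2 (p(a) = (a + a*0)/2 = (a + 0)/2 = a/2)
(p(4) + 35694)*(-34146 + s(86)) = ((½)*4 + 35694)*(-34146 - 2*86/(-1085 + 5*86)) = (2 + 35694)*(-34146 - 2*86/(-1085 + 430)) = 35696*(-34146 - 2*86/(-655)) = 35696*(-34146 - 2*86*(-1/655)) = 35696*(-34146 + 172/655) = 35696*(-22365458/655) = -798357388768/655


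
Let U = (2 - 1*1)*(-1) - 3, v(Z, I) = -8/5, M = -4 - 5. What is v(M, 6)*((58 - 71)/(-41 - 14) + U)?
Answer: 1656/275 ≈ 6.0218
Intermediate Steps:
M = -9
v(Z, I) = -8/5 (v(Z, I) = -8*⅕ = -8/5)
U = -4 (U = (2 - 1)*(-1) - 3 = 1*(-1) - 3 = -1 - 3 = -4)
v(M, 6)*((58 - 71)/(-41 - 14) + U) = -8*((58 - 71)/(-41 - 14) - 4)/5 = -8*(-13/(-55) - 4)/5 = -8*(-13*(-1/55) - 4)/5 = -8*(13/55 - 4)/5 = -8/5*(-207/55) = 1656/275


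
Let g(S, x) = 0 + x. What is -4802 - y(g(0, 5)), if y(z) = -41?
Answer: -4761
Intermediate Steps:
g(S, x) = x
-4802 - y(g(0, 5)) = -4802 - 1*(-41) = -4802 + 41 = -4761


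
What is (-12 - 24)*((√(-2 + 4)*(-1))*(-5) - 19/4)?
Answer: 171 - 180*√2 ≈ -83.558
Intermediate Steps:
(-12 - 24)*((√(-2 + 4)*(-1))*(-5) - 19/4) = -36*((√2*(-1))*(-5) - 19*¼) = -36*(-√2*(-5) - 19/4) = -36*(5*√2 - 19/4) = -36*(-19/4 + 5*√2) = 171 - 180*√2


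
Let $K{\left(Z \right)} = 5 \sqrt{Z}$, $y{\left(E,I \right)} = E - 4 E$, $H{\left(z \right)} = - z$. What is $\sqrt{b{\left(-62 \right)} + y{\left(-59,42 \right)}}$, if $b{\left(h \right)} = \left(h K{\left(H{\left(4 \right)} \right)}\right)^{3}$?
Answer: $\sqrt{177 + 238328000 i} \approx 10916.0 + 10916.0 i$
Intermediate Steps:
$y{\left(E,I \right)} = - 3 E$
$b{\left(h \right)} = - 1000 i h^{3}$ ($b{\left(h \right)} = \left(h 5 \sqrt{\left(-1\right) 4}\right)^{3} = \left(h 5 \sqrt{-4}\right)^{3} = \left(h 5 \cdot 2 i\right)^{3} = \left(h 10 i\right)^{3} = \left(10 i h\right)^{3} = - 1000 i h^{3}$)
$\sqrt{b{\left(-62 \right)} + y{\left(-59,42 \right)}} = \sqrt{- 1000 i \left(-62\right)^{3} - -177} = \sqrt{\left(-1000\right) i \left(-238328\right) + 177} = \sqrt{238328000 i + 177} = \sqrt{177 + 238328000 i}$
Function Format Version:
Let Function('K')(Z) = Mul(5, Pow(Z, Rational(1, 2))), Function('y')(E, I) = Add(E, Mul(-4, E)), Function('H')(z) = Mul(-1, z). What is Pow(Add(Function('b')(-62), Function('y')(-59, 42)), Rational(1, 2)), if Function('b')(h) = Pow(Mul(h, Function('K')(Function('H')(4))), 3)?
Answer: Pow(Add(177, Mul(238328000, I)), Rational(1, 2)) ≈ Add(10916., Mul(10916., I))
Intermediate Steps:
Function('y')(E, I) = Mul(-3, E)
Function('b')(h) = Mul(-1000, I, Pow(h, 3)) (Function('b')(h) = Pow(Mul(h, Mul(5, Pow(Mul(-1, 4), Rational(1, 2)))), 3) = Pow(Mul(h, Mul(5, Pow(-4, Rational(1, 2)))), 3) = Pow(Mul(h, Mul(5, Mul(2, I))), 3) = Pow(Mul(h, Mul(10, I)), 3) = Pow(Mul(10, I, h), 3) = Mul(-1000, I, Pow(h, 3)))
Pow(Add(Function('b')(-62), Function('y')(-59, 42)), Rational(1, 2)) = Pow(Add(Mul(-1000, I, Pow(-62, 3)), Mul(-3, -59)), Rational(1, 2)) = Pow(Add(Mul(-1000, I, -238328), 177), Rational(1, 2)) = Pow(Add(Mul(238328000, I), 177), Rational(1, 2)) = Pow(Add(177, Mul(238328000, I)), Rational(1, 2))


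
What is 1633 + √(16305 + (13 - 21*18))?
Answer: 1633 + 2*√3985 ≈ 1759.3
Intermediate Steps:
1633 + √(16305 + (13 - 21*18)) = 1633 + √(16305 + (13 - 378)) = 1633 + √(16305 - 365) = 1633 + √15940 = 1633 + 2*√3985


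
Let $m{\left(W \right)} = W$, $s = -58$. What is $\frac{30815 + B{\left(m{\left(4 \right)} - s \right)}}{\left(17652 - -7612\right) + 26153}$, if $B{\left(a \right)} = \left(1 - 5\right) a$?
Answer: $\frac{10189}{17139} \approx 0.59449$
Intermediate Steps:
$B{\left(a \right)} = - 4 a$
$\frac{30815 + B{\left(m{\left(4 \right)} - s \right)}}{\left(17652 - -7612\right) + 26153} = \frac{30815 - 4 \left(4 - -58\right)}{\left(17652 - -7612\right) + 26153} = \frac{30815 - 4 \left(4 + 58\right)}{\left(17652 + 7612\right) + 26153} = \frac{30815 - 248}{25264 + 26153} = \frac{30815 - 248}{51417} = 30567 \cdot \frac{1}{51417} = \frac{10189}{17139}$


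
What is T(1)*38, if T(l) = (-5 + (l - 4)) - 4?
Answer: -456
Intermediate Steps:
T(l) = -13 + l (T(l) = (-5 + (-4 + l)) - 4 = (-9 + l) - 4 = -13 + l)
T(1)*38 = (-13 + 1)*38 = -12*38 = -456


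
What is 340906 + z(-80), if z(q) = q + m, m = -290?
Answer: 340536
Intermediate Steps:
z(q) = -290 + q (z(q) = q - 290 = -290 + q)
340906 + z(-80) = 340906 + (-290 - 80) = 340906 - 370 = 340536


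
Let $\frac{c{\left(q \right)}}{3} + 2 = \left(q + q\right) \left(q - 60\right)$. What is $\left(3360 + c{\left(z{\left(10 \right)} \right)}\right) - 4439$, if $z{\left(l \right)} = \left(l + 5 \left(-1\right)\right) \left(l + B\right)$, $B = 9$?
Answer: $18865$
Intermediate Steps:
$z{\left(l \right)} = \left(-5 + l\right) \left(9 + l\right)$ ($z{\left(l \right)} = \left(l + 5 \left(-1\right)\right) \left(l + 9\right) = \left(l - 5\right) \left(9 + l\right) = \left(-5 + l\right) \left(9 + l\right)$)
$c{\left(q \right)} = -6 + 6 q \left(-60 + q\right)$ ($c{\left(q \right)} = -6 + 3 \left(q + q\right) \left(q - 60\right) = -6 + 3 \cdot 2 q \left(-60 + q\right) = -6 + 6 q \left(-60 + q\right)$)
$\left(3360 + c{\left(z{\left(10 \right)} \right)}\right) - 4439 = \left(3360 - \left(6 - 6 \left(-45 + 10^{2} + 4 \cdot 10\right)^{2} + 360 \left(-45 + 10^{2} + 4 \cdot 10\right)\right)\right) - 4439 = \left(3360 - \left(6 - 6 \left(-45 + 100 + 40\right)^{2} + 360 \left(-45 + 100 + 40\right)\right)\right) - 4439 = \left(3360 - \left(34206 - 54150\right)\right) - 4439 = \left(3360 - -19944\right) - 4439 = \left(3360 + 19944\right) - 4439 = 23304 - 4439 = 18865$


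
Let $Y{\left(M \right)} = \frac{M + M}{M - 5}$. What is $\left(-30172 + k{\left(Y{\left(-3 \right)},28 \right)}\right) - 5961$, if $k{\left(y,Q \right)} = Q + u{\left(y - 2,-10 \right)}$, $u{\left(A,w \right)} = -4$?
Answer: $-36109$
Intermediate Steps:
$Y{\left(M \right)} = \frac{2 M}{-5 + M}$
$k{\left(y,Q \right)} = -4 + Q$ ($k{\left(y,Q \right)} = Q - 4 = -4 + Q$)
$\left(-30172 + k{\left(Y{\left(-3 \right)},28 \right)}\right) - 5961 = \left(-30172 + \left(-4 + 28\right)\right) - 5961 = \left(-30172 + 24\right) - 5961 = -30148 - 5961 = -36109$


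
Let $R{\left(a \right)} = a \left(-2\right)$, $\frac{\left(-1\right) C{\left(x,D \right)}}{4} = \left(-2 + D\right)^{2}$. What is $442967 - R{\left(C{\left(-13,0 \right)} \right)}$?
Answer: $442935$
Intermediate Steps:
$C{\left(x,D \right)} = - 4 \left(-2 + D\right)^{2}$
$R{\left(a \right)} = - 2 a$
$442967 - R{\left(C{\left(-13,0 \right)} \right)} = 442967 - - 2 \left(- 4 \left(-2 + 0\right)^{2}\right) = 442967 - - 2 \left(- 4 \left(-2\right)^{2}\right) = 442967 - - 2 \left(\left(-4\right) 4\right) = 442967 - \left(-2\right) \left(-16\right) = 442967 - 32 = 442935$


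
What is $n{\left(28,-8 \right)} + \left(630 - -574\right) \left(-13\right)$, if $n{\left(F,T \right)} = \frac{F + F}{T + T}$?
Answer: $- \frac{31311}{2} \approx -15656.0$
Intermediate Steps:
$n{\left(F,T \right)} = \frac{F}{T}$ ($n{\left(F,T \right)} = \frac{2 F}{2 T} = 2 F \frac{1}{2 T} = \frac{F}{T}$)
$n{\left(28,-8 \right)} + \left(630 - -574\right) \left(-13\right) = \frac{28}{-8} + \left(630 - -574\right) \left(-13\right) = 28 \left(- \frac{1}{8}\right) + \left(630 + 574\right) \left(-13\right) = - \frac{7}{2} + 1204 \left(-13\right) = - \frac{7}{2} - 15652 = - \frac{31311}{2}$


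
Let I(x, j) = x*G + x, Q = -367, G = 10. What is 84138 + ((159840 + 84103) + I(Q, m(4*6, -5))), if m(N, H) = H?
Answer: 324044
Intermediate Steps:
I(x, j) = 11*x (I(x, j) = x*10 + x = 10*x + x = 11*x)
84138 + ((159840 + 84103) + I(Q, m(4*6, -5))) = 84138 + ((159840 + 84103) + 11*(-367)) = 84138 + (243943 - 4037) = 84138 + 239906 = 324044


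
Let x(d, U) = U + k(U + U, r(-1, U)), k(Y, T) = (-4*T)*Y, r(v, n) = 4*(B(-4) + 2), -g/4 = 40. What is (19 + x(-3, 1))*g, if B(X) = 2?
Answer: 17280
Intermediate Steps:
g = -160 (g = -4*40 = -160)
r(v, n) = 16 (r(v, n) = 4*(2 + 2) = 4*4 = 16)
k(Y, T) = -4*T*Y
x(d, U) = -127*U (x(d, U) = U - 4*16*(U + U) = U - 4*16*2*U = U - 128*U = -127*U)
(19 + x(-3, 1))*g = (19 - 127*1)*(-160) = (19 - 127)*(-160) = -108*(-160) = 17280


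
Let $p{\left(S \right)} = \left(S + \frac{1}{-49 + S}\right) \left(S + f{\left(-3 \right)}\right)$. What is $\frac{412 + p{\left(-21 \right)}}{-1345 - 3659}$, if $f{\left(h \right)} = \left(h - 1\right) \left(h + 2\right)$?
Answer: $- \frac{5983}{38920} \approx -0.15373$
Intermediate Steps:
$f{\left(h \right)} = \left(-1 + h\right) \left(2 + h\right)$
$p{\left(S \right)} = \left(4 + S\right) \left(S + \frac{1}{-49 + S}\right)$ ($p{\left(S \right)} = \left(S + \frac{1}{-49 + S}\right) \left(S - \left(5 - 9\right)\right) = \left(S + \frac{1}{-49 + S}\right) \left(S - -4\right) = \left(S + \frac{1}{-49 + S}\right) \left(S + 4\right) = \left(S + \frac{1}{-49 + S}\right) \left(4 + S\right) = \left(4 + S\right) \left(S + \frac{1}{-49 + S}\right)$)
$\frac{412 + p{\left(-21 \right)}}{-1345 - 3659} = \frac{412 + \frac{4 + \left(-21\right)^{3} - -4095 - 45 \left(-21\right)^{2}}{-49 - 21}}{-1345 - 3659} = \frac{412 + \frac{4 - 9261 + 4095 - 19845}{-70}}{-5004} = \left(412 - \frac{4 - 9261 + 4095 - 19845}{70}\right) \left(- \frac{1}{5004}\right) = \left(412 - - \frac{25007}{70}\right) \left(- \frac{1}{5004}\right) = \left(412 + \frac{25007}{70}\right) \left(- \frac{1}{5004}\right) = \frac{53847}{70} \left(- \frac{1}{5004}\right) = - \frac{5983}{38920}$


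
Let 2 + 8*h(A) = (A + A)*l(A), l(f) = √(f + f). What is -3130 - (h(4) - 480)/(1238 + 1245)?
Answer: -31085239/9932 - 2*√2/2483 ≈ -3129.8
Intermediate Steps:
l(f) = √2*√f (l(f) = √(2*f) = √2*√f)
h(A) = -¼ + √2*A^(3/2)/4 (h(A) = -¼ + ((A + A)*(√2*√A))/8 = -¼ + ((2*A)*(√2*√A))/8 = -¼ + (2*√2*A^(3/2))/8 = -¼ + √2*A^(3/2)/4)
-3130 - (h(4) - 480)/(1238 + 1245) = -3130 - ((-¼ + √2*4^(3/2)/4) - 480)/(1238 + 1245) = -3130 - ((-¼ + (¼)*√2*8) - 480)/2483 = -3130 - ((-¼ + 2*√2) - 480)/2483 = -3130 - (-1921/4 + 2*√2)/2483 = -3130 - (-1921/9932 + 2*√2/2483) = -3130 + (1921/9932 - 2*√2/2483) = -31085239/9932 - 2*√2/2483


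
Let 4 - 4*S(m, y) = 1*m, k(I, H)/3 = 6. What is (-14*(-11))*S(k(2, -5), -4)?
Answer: -539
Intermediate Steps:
k(I, H) = 18 (k(I, H) = 3*6 = 18)
S(m, y) = 1 - m/4
(-14*(-11))*S(k(2, -5), -4) = (-14*(-11))*(1 - ¼*18) = 154*(1 - 9/2) = 154*(-7/2) = -539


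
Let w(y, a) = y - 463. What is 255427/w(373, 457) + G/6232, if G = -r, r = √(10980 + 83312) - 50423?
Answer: -793641497/280440 - √23573/3116 ≈ -2830.0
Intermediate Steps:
w(y, a) = -463 + y
r = -50423 + 2*√23573 (r = √94292 - 50423 = 2*√23573 - 50423 = -50423 + 2*√23573 ≈ -50116.)
G = 50423 - 2*√23573 (G = -(-50423 + 2*√23573) = 50423 - 2*√23573 ≈ 50116.)
255427/w(373, 457) + G/6232 = 255427/(-463 + 373) + (50423 - 2*√23573)/6232 = 255427/(-90) + (50423 - 2*√23573)*(1/6232) = 255427*(-1/90) + (50423/6232 - √23573/3116) = -255427/90 + (50423/6232 - √23573/3116) = -793641497/280440 - √23573/3116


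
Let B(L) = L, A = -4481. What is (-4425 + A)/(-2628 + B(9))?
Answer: 8906/2619 ≈ 3.4005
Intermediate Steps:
(-4425 + A)/(-2628 + B(9)) = (-4425 - 4481)/(-2628 + 9) = -8906/(-2619) = -8906*(-1/2619) = 8906/2619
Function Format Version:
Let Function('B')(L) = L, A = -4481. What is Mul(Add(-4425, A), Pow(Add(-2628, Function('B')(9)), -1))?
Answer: Rational(8906, 2619) ≈ 3.4005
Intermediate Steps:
Mul(Add(-4425, A), Pow(Add(-2628, Function('B')(9)), -1)) = Mul(Add(-4425, -4481), Pow(Add(-2628, 9), -1)) = Mul(-8906, Pow(-2619, -1)) = Mul(-8906, Rational(-1, 2619)) = Rational(8906, 2619)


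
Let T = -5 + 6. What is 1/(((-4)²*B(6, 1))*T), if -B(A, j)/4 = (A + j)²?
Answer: -1/3136 ≈ -0.00031888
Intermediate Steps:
B(A, j) = -4*(A + j)²
T = 1
1/(((-4)²*B(6, 1))*T) = 1/(((-4)²*(-4*(6 + 1)²))*1) = 1/((16*(-4*7²))*1) = 1/((16*(-4*49))*1) = 1/((16*(-196))*1) = 1/(-3136*1) = 1/(-3136) = -1/3136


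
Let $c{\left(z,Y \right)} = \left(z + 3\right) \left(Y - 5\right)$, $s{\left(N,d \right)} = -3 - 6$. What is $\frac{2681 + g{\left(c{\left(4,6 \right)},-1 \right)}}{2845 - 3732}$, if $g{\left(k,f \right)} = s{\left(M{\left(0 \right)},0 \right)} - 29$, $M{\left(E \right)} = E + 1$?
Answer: $- \frac{2643}{887} \approx -2.9797$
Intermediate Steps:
$M{\left(E \right)} = 1 + E$
$s{\left(N,d \right)} = -9$ ($s{\left(N,d \right)} = -3 - 6 = -9$)
$c{\left(z,Y \right)} = \left(-5 + Y\right) \left(3 + z\right)$ ($c{\left(z,Y \right)} = \left(3 + z\right) \left(-5 + Y\right) = \left(-5 + Y\right) \left(3 + z\right)$)
$g{\left(k,f \right)} = -38$ ($g{\left(k,f \right)} = -9 - 29 = -38$)
$\frac{2681 + g{\left(c{\left(4,6 \right)},-1 \right)}}{2845 - 3732} = \frac{2681 - 38}{2845 - 3732} = \frac{2643}{-887} = 2643 \left(- \frac{1}{887}\right) = - \frac{2643}{887}$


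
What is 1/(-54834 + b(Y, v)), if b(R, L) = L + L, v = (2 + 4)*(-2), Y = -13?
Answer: -1/54858 ≈ -1.8229e-5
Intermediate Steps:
v = -12 (v = 6*(-2) = -12)
b(R, L) = 2*L
1/(-54834 + b(Y, v)) = 1/(-54834 + 2*(-12)) = 1/(-54834 - 24) = 1/(-54858) = -1/54858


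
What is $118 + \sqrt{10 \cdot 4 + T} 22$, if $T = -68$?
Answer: $118 + 44 i \sqrt{7} \approx 118.0 + 116.41 i$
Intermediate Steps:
$118 + \sqrt{10 \cdot 4 + T} 22 = 118 + \sqrt{10 \cdot 4 - 68} \cdot 22 = 118 + \sqrt{40 - 68} \cdot 22 = 118 + \sqrt{-28} \cdot 22 = 118 + 2 i \sqrt{7} \cdot 22 = 118 + 44 i \sqrt{7}$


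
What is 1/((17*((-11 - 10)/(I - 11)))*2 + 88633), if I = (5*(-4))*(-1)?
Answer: 3/265661 ≈ 1.1293e-5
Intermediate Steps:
I = 20 (I = -20*(-1) = 20)
1/((17*((-11 - 10)/(I - 11)))*2 + 88633) = 1/((17*((-11 - 10)/(20 - 11)))*2 + 88633) = 1/((17*(-21/9))*2 + 88633) = 1/((17*(-21*⅑))*2 + 88633) = 1/((17*(-7/3))*2 + 88633) = 1/(-119/3*2 + 88633) = 1/(-238/3 + 88633) = 1/(265661/3) = 3/265661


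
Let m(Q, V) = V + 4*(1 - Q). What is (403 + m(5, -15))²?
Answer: 138384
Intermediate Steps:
m(Q, V) = 4 + V - 4*Q (m(Q, V) = V + (4 - 4*Q) = 4 + V - 4*Q)
(403 + m(5, -15))² = (403 + (4 - 15 - 4*5))² = (403 + (4 - 15 - 20))² = (403 - 31)² = 372² = 138384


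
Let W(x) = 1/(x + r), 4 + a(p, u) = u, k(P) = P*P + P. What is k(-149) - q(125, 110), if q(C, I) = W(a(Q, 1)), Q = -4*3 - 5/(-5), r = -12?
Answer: 330781/15 ≈ 22052.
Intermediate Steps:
k(P) = P + P² (k(P) = P² + P = P + P²)
Q = -11 (Q = -12 - 5*(-⅕) = -12 + 1 = -11)
a(p, u) = -4 + u
W(x) = 1/(-12 + x) (W(x) = 1/(x - 12) = 1/(-12 + x))
q(C, I) = -1/15 (q(C, I) = 1/(-12 + (-4 + 1)) = 1/(-12 - 3) = 1/(-15) = -1/15)
k(-149) - q(125, 110) = -149*(1 - 149) - 1*(-1/15) = -149*(-148) + 1/15 = 22052 + 1/15 = 330781/15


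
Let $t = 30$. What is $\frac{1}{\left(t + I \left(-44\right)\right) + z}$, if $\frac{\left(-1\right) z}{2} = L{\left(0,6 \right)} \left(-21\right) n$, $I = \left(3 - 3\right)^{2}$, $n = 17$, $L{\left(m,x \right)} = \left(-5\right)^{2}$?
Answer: $\frac{1}{17880} \approx 5.5928 \cdot 10^{-5}$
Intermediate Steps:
$L{\left(m,x \right)} = 25$
$I = 0$ ($I = 0^{2} = 0$)
$z = 17850$ ($z = - 2 \cdot 25 \left(-21\right) 17 = - 2 \left(\left(-525\right) 17\right) = \left(-2\right) \left(-8925\right) = 17850$)
$\frac{1}{\left(t + I \left(-44\right)\right) + z} = \frac{1}{\left(30 + 0 \left(-44\right)\right) + 17850} = \frac{1}{\left(30 + 0\right) + 17850} = \frac{1}{30 + 17850} = \frac{1}{17880}$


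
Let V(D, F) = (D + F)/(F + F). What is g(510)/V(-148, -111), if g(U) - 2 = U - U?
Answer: 12/7 ≈ 1.7143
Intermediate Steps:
g(U) = 2 (g(U) = 2 + (U - U) = 2 + 0 = 2)
V(D, F) = (D + F)/(2*F) (V(D, F) = (D + F)/((2*F)) = (D + F)*(1/(2*F)) = (D + F)/(2*F))
g(510)/V(-148, -111) = 2/(((½)*(-148 - 111)/(-111))) = 2/(((½)*(-1/111)*(-259))) = 2/(7/6) = 2*(6/7) = 12/7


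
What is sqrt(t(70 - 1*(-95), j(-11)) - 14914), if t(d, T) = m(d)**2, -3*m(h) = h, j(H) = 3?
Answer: 3*I*sqrt(1321) ≈ 109.04*I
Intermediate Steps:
m(h) = -h/3
t(d, T) = d**2/9 (t(d, T) = (-d/3)**2 = d**2/9)
sqrt(t(70 - 1*(-95), j(-11)) - 14914) = sqrt((70 - 1*(-95))**2/9 - 14914) = sqrt((70 + 95)**2/9 - 14914) = sqrt((1/9)*165**2 - 14914) = sqrt((1/9)*27225 - 14914) = sqrt(3025 - 14914) = sqrt(-11889) = 3*I*sqrt(1321)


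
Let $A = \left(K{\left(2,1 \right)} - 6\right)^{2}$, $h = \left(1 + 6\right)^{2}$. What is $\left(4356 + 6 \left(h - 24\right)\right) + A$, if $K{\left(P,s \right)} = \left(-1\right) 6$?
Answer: $4650$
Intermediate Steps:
$h = 49$ ($h = 7^{2} = 49$)
$K{\left(P,s \right)} = -6$
$A = 144$ ($A = \left(-6 - 6\right)^{2} = \left(-12\right)^{2} = 144$)
$\left(4356 + 6 \left(h - 24\right)\right) + A = \left(4356 + 6 \left(49 - 24\right)\right) + 144 = \left(4356 + 6 \cdot 25\right) + 144 = \left(4356 + 150\right) + 144 = 4506 + 144 = 4650$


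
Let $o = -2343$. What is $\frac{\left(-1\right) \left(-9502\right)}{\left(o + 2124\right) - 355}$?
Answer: $- \frac{4751}{287} \approx -16.554$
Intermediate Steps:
$\frac{\left(-1\right) \left(-9502\right)}{\left(o + 2124\right) - 355} = \frac{\left(-1\right) \left(-9502\right)}{\left(-2343 + 2124\right) - 355} = \frac{9502}{-219 - 355} = \frac{9502}{-574} = 9502 \left(- \frac{1}{574}\right) = - \frac{4751}{287}$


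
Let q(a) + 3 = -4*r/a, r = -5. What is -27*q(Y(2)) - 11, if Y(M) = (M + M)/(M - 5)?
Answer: 475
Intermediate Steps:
Y(M) = 2*M/(-5 + M) (Y(M) = (2*M)/(-5 + M) = 2*M/(-5 + M))
q(a) = -3 + 20/a (q(a) = -3 - (-20)/a = -3 + 20/a)
-27*q(Y(2)) - 11 = -27*(-3 + 20/((2*2/(-5 + 2)))) - 11 = -27*(-3 + 20/((2*2/(-3)))) - 11 = -27*(-3 + 20/((2*2*(-1/3)))) - 11 = -27*(-3 + 20/(-4/3)) - 11 = -27*(-3 + 20*(-3/4)) - 11 = -27*(-3 - 15) - 11 = -27*(-18) - 11 = 486 - 11 = 475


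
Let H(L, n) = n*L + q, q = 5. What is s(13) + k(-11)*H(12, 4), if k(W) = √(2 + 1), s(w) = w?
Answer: 13 + 53*√3 ≈ 104.80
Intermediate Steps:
k(W) = √3
H(L, n) = 5 + L*n (H(L, n) = n*L + 5 = L*n + 5 = 5 + L*n)
s(13) + k(-11)*H(12, 4) = 13 + √3*(5 + 12*4) = 13 + √3*(5 + 48) = 13 + √3*53 = 13 + 53*√3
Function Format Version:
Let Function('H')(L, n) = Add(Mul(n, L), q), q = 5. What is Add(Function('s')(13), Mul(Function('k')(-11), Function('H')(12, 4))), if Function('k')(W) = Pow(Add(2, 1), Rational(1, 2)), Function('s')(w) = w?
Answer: Add(13, Mul(53, Pow(3, Rational(1, 2)))) ≈ 104.80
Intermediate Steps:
Function('k')(W) = Pow(3, Rational(1, 2))
Function('H')(L, n) = Add(5, Mul(L, n)) (Function('H')(L, n) = Add(Mul(n, L), 5) = Add(Mul(L, n), 5) = Add(5, Mul(L, n)))
Add(Function('s')(13), Mul(Function('k')(-11), Function('H')(12, 4))) = Add(13, Mul(Pow(3, Rational(1, 2)), Add(5, Mul(12, 4)))) = Add(13, Mul(Pow(3, Rational(1, 2)), Add(5, 48))) = Add(13, Mul(Pow(3, Rational(1, 2)), 53)) = Add(13, Mul(53, Pow(3, Rational(1, 2))))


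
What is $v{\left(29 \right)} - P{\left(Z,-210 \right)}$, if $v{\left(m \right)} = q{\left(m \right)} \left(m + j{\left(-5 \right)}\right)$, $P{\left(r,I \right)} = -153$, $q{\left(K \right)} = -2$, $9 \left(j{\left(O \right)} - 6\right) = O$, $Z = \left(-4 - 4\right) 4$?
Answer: $\frac{757}{9} \approx 84.111$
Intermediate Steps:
$Z = -32$ ($Z = \left(-8\right) 4 = -32$)
$j{\left(O \right)} = 6 + \frac{O}{9}$
$v{\left(m \right)} = - \frac{98}{9} - 2 m$ ($v{\left(m \right)} = - 2 \left(m + \left(6 + \frac{1}{9} \left(-5\right)\right)\right) = - 2 \left(m + \left(6 - \frac{5}{9}\right)\right) = - 2 \left(m + \frac{49}{9}\right) = - 2 \left(\frac{49}{9} + m\right) = - \frac{98}{9} - 2 m$)
$v{\left(29 \right)} - P{\left(Z,-210 \right)} = \left(- \frac{98}{9} - 58\right) - -153 = \left(- \frac{98}{9} - 58\right) + 153 = - \frac{620}{9} + 153 = \frac{757}{9}$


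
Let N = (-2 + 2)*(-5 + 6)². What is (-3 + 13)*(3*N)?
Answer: 0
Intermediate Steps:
N = 0 (N = 0*1² = 0*1 = 0)
(-3 + 13)*(3*N) = (-3 + 13)*(3*0) = 10*0 = 0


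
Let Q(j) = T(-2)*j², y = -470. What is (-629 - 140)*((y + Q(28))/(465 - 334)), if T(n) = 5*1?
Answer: -2653050/131 ≈ -20252.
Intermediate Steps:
T(n) = 5
Q(j) = 5*j²
(-629 - 140)*((y + Q(28))/(465 - 334)) = (-629 - 140)*((-470 + 5*28²)/(465 - 334)) = -769*(-470 + 5*784)/131 = -769*(-470 + 3920)/131 = -2653050/131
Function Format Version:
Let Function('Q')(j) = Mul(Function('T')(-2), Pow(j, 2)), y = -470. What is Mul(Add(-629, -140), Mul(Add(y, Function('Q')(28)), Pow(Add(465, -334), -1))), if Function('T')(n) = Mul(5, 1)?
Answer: Rational(-2653050, 131) ≈ -20252.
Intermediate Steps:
Function('T')(n) = 5
Function('Q')(j) = Mul(5, Pow(j, 2))
Mul(Add(-629, -140), Mul(Add(y, Function('Q')(28)), Pow(Add(465, -334), -1))) = Mul(Add(-629, -140), Mul(Add(-470, Mul(5, Pow(28, 2))), Pow(Add(465, -334), -1))) = Mul(-769, Mul(Add(-470, Mul(5, 784)), Pow(131, -1))) = Mul(-769, Mul(Add(-470, 3920), Rational(1, 131))) = Mul(-769, Mul(3450, Rational(1, 131))) = Mul(-769, Rational(3450, 131)) = Rational(-2653050, 131)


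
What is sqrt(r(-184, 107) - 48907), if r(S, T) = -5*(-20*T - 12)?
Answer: I*sqrt(38147) ≈ 195.31*I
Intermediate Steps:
r(S, T) = 60 + 100*T (r(S, T) = -5*(-12 - 20*T) = 60 + 100*T)
sqrt(r(-184, 107) - 48907) = sqrt((60 + 100*107) - 48907) = sqrt((60 + 10700) - 48907) = sqrt(10760 - 48907) = sqrt(-38147) = I*sqrt(38147)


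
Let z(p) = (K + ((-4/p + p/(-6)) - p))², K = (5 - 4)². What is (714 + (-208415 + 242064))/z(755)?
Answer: 705159686700/15885557377561 ≈ 0.044390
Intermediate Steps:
K = 1 (K = 1² = 1)
z(p) = (1 - 4/p - 7*p/6)² (z(p) = (1 + ((-4/p + p/(-6)) - p))² = (1 + ((-4/p + p*(-⅙)) - p))² = (1 + ((-4/p - p/6) - p))² = (1 + (-4/p - 7*p/6))² = (1 - 4/p - 7*p/6)²)
(714 + (-208415 + 242064))/z(755) = (714 + (-208415 + 242064))/(((1/36)*(24 - 6*755 + 7*755²)²/755²)) = (714 + 33649)/(((1/36)*(1/570025)*(24 - 4530 + 7*570025)²)) = 34363/(((1/36)*(1/570025)*(24 - 4530 + 3990175)²)) = 34363/(((1/36)*(1/570025)*3985669²)) = 34363/(((1/36)*(1/570025)*15885557377561)) = 34363/(15885557377561/20520900) = 34363*(20520900/15885557377561) = 705159686700/15885557377561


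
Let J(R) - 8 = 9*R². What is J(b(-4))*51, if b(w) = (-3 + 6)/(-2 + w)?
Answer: 2091/4 ≈ 522.75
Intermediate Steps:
b(w) = 3/(-2 + w)
J(R) = 8 + 9*R²
J(b(-4))*51 = (8 + 9*(3/(-2 - 4))²)*51 = (8 + 9*(3/(-6))²)*51 = (8 + 9*(3*(-⅙))²)*51 = (8 + 9*(-½)²)*51 = (8 + 9*(¼))*51 = (8 + 9/4)*51 = (41/4)*51 = 2091/4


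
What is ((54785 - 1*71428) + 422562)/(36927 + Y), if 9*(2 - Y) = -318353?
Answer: 3653271/650714 ≈ 5.6143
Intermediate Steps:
Y = 318371/9 (Y = 2 - 1/9*(-318353) = 2 + 318353/9 = 318371/9 ≈ 35375.)
((54785 - 1*71428) + 422562)/(36927 + Y) = ((54785 - 1*71428) + 422562)/(36927 + 318371/9) = ((54785 - 71428) + 422562)/(650714/9) = (-16643 + 422562)*(9/650714) = 405919*(9/650714) = 3653271/650714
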